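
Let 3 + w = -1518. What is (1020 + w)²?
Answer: 251001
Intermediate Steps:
w = -1521 (w = -3 - 1518 = -1521)
(1020 + w)² = (1020 - 1521)² = (-501)² = 251001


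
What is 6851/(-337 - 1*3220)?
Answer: -6851/3557 ≈ -1.9261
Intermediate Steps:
6851/(-337 - 1*3220) = 6851/(-337 - 3220) = 6851/(-3557) = 6851*(-1/3557) = -6851/3557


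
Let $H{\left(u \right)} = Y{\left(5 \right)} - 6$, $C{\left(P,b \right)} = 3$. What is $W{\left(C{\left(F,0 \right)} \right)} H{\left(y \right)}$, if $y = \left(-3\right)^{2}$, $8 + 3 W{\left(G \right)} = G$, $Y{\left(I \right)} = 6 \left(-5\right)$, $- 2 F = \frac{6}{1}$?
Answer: $60$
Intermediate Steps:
$F = -3$ ($F = - \frac{6 \cdot 1^{-1}}{2} = - \frac{6 \cdot 1}{2} = \left(- \frac{1}{2}\right) 6 = -3$)
$Y{\left(I \right)} = -30$
$W{\left(G \right)} = - \frac{8}{3} + \frac{G}{3}$
$y = 9$
$H{\left(u \right)} = -36$ ($H{\left(u \right)} = -30 - 6 = -36$)
$W{\left(C{\left(F,0 \right)} \right)} H{\left(y \right)} = \left(- \frac{8}{3} + \frac{1}{3} \cdot 3\right) \left(-36\right) = \left(- \frac{8}{3} + 1\right) \left(-36\right) = \left(- \frac{5}{3}\right) \left(-36\right) = 60$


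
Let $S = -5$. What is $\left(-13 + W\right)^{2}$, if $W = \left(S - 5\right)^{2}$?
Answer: $7569$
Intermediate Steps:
$W = 100$ ($W = \left(-5 - 5\right)^{2} = \left(-10\right)^{2} = 100$)
$\left(-13 + W\right)^{2} = \left(-13 + 100\right)^{2} = 87^{2} = 7569$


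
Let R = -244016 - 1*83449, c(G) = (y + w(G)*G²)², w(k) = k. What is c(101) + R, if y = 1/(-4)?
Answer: 16984308927769/16 ≈ 1.0615e+12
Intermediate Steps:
y = -¼ ≈ -0.25000
c(G) = (-¼ + G³)² (c(G) = (-¼ + G*G²)² = (-¼ + G³)²)
R = -327465 (R = -244016 - 83449 = -327465)
c(101) + R = (-1 + 4*101³)²/16 - 327465 = (-1 + 4*1030301)²/16 - 327465 = (-1 + 4121204)²/16 - 327465 = (1/16)*4121203² - 327465 = (1/16)*16984314167209 - 327465 = 16984314167209/16 - 327465 = 16984308927769/16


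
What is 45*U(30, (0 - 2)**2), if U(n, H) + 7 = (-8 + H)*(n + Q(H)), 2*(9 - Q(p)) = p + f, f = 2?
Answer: -6795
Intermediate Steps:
Q(p) = 8 - p/2 (Q(p) = 9 - (p + 2)/2 = 9 - (2 + p)/2 = 9 + (-1 - p/2) = 8 - p/2)
U(n, H) = -7 + (-8 + H)*(8 + n - H/2) (U(n, H) = -7 + (-8 + H)*(n + (8 - H/2)) = -7 + (-8 + H)*(8 + n - H/2))
45*U(30, (0 - 2)**2) = 45*(-71 - 8*30 + 12*(0 - 2)**2 - (0 - 2)**4/2 + (0 - 2)**2*30) = 45*(-71 - 240 + 12*(-2)**2 - ((-2)**2)**2/2 + (-2)**2*30) = 45*(-71 - 240 + 12*4 - 1/2*4**2 + 4*30) = 45*(-71 - 240 + 48 - 1/2*16 + 120) = 45*(-71 - 240 + 48 - 8 + 120) = 45*(-151) = -6795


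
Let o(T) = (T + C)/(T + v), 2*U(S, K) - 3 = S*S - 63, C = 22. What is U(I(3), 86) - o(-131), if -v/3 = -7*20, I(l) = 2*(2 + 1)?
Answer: -3359/289 ≈ -11.623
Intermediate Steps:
I(l) = 6 (I(l) = 2*3 = 6)
v = 420 (v = -(-21)*20 = -3*(-140) = 420)
U(S, K) = -30 + S²/2 (U(S, K) = 3/2 + (S*S - 63)/2 = 3/2 + (S² - 63)/2 = 3/2 + (-63 + S²)/2 = 3/2 + (-63/2 + S²/2) = -30 + S²/2)
o(T) = (22 + T)/(420 + T) (o(T) = (T + 22)/(T + 420) = (22 + T)/(420 + T))
U(I(3), 86) - o(-131) = (-30 + (½)*6²) - (22 - 131)/(420 - 131) = (-30 + (½)*36) - (-109)/289 = (-30 + 18) - (-109)/289 = -12 - 1*(-109/289) = -12 + 109/289 = -3359/289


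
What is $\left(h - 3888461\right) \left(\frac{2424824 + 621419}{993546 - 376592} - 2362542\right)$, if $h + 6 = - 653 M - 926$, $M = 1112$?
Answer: $\frac{6727487486226821425}{616954} \approx 1.0904 \cdot 10^{13}$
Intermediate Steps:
$h = -727068$ ($h = -6 - 727062 = -727068$)
$\left(h - 3888461\right) \left(\frac{2424824 + 621419}{993546 - 376592} - 2362542\right) = \left(-727068 - 3888461\right) \left(\frac{2424824 + 621419}{993546 - 376592} - 2362542\right) = - 4615529 \left(\frac{3046243}{616954} - 2362542\right) = \left(-4615529\right) \left(- \frac{1457576690825}{616954}\right) = \frac{6727487486226821425}{616954}$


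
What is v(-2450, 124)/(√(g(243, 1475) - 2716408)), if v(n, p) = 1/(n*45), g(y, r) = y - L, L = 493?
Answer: I*√55442/42787363500 ≈ 5.5031e-9*I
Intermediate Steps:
g(y, r) = -493 + y (g(y, r) = y - 1*493 = y - 493 = -493 + y)
v(n, p) = 1/(45*n)
v(-2450, 124)/(√(g(243, 1475) - 2716408)) = ((1/45)/(-2450))/(√((-493 + 243) - 2716408)) = ((1/45)*(-1/2450))/(√(-250 - 2716408)) = -(-I*√55442/388094)/110250 = -(-1)*I*√55442/42787363500 = I*√55442/42787363500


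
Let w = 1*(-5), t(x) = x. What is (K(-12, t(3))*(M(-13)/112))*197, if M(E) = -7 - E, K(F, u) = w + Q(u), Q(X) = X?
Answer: -591/28 ≈ -21.107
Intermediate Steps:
w = -5
K(F, u) = -5 + u
(K(-12, t(3))*(M(-13)/112))*197 = ((-5 + 3)*((-7 - 1*(-13))/112))*197 = -2*(-7 + 13)/112*197 = -12/112*197 = -2*3/56*197 = -3/28*197 = -591/28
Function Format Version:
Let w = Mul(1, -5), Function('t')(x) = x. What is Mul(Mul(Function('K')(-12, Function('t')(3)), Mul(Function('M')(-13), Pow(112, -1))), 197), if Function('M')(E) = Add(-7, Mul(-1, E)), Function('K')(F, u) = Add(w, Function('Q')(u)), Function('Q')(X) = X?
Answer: Rational(-591, 28) ≈ -21.107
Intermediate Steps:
w = -5
Function('K')(F, u) = Add(-5, u)
Mul(Mul(Function('K')(-12, Function('t')(3)), Mul(Function('M')(-13), Pow(112, -1))), 197) = Mul(Mul(Add(-5, 3), Mul(Add(-7, Mul(-1, -13)), Pow(112, -1))), 197) = Mul(Mul(-2, Mul(Add(-7, 13), Rational(1, 112))), 197) = Mul(Mul(-2, Mul(6, Rational(1, 112))), 197) = Mul(Mul(-2, Rational(3, 56)), 197) = Mul(Rational(-3, 28), 197) = Rational(-591, 28)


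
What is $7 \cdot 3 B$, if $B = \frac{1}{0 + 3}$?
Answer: $7$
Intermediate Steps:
$B = \frac{1}{3} \approx 0.33333$
$7 \cdot 3 B = 7 \cdot 3 \cdot \frac{1}{3} = 21 \cdot \frac{1}{3} = 7$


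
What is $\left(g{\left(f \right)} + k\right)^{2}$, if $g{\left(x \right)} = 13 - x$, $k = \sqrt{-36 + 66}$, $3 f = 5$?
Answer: $\frac{1426}{9} + \frac{68 \sqrt{30}}{3} \approx 282.59$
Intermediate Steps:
$f = \frac{5}{3}$ ($f = \frac{1}{3} \cdot 5 = \frac{5}{3} \approx 1.6667$)
$k = \sqrt{30} \approx 5.4772$
$\left(g{\left(f \right)} + k\right)^{2} = \left(\left(13 - \frac{5}{3}\right) + \sqrt{30}\right)^{2} = \left(\frac{34}{3} + \sqrt{30}\right)^{2}$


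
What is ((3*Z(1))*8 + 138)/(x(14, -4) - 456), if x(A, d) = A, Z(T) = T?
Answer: -81/221 ≈ -0.36652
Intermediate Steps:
((3*Z(1))*8 + 138)/(x(14, -4) - 456) = ((3*1)*8 + 138)/(14 - 456) = (3*8 + 138)/(-442) = (24 + 138)*(-1/442) = 162*(-1/442) = -81/221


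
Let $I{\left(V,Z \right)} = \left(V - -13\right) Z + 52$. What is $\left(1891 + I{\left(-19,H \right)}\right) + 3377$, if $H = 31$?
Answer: $5134$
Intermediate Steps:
$I{\left(V,Z \right)} = 52 + Z \left(13 + V\right)$ ($I{\left(V,Z \right)} = \left(V + 13\right) Z + 52 = \left(13 + V\right) Z + 52 = Z \left(13 + V\right) + 52 = 52 + Z \left(13 + V\right)$)
$\left(1891 + I{\left(-19,H \right)}\right) + 3377 = \left(1891 + \left(52 + 13 \cdot 31 - 589\right)\right) + 3377 = \left(1891 + \left(52 + 403 - 589\right)\right) + 3377 = \left(1891 - 134\right) + 3377 = 1757 + 3377 = 5134$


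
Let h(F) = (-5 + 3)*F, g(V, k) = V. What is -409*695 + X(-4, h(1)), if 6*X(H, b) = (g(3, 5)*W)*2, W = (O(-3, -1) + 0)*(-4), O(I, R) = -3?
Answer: -284243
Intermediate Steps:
h(F) = -2*F
W = 12 (W = (-3 + 0)*(-4) = -3*(-4) = 12)
X(H, b) = 12 (X(H, b) = ((3*12)*2)/6 = (36*2)/6 = (⅙)*72 = 12)
-409*695 + X(-4, h(1)) = -409*695 + 12 = -284255 + 12 = -284243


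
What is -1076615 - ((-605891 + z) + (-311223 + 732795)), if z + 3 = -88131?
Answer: -804162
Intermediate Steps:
z = -88134 (z = -3 - 88131 = -88134)
-1076615 - ((-605891 + z) + (-311223 + 732795)) = -1076615 - ((-605891 - 88134) + (-311223 + 732795)) = -1076615 - (-694025 + 421572) = -1076615 - 1*(-272453) = -1076615 + 272453 = -804162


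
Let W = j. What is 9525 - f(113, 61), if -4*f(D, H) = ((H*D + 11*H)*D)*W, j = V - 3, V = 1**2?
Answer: -417841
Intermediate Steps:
V = 1
j = -2 (j = 1 - 3 = -2)
W = -2
f(D, H) = D*(11*H + D*H)/2 (f(D, H) = -(H*D + 11*H)*D*(-2)/4 = -(D*H + 11*H)*D*(-2)/4 = -(11*H + D*H)*D*(-2)/4 = -D*(11*H + D*H)*(-2)/4 = -(-1)*D*(11*H + D*H)/2 = D*(11*H + D*H)/2)
9525 - f(113, 61) = 9525 - 113*61*(11 + 113)/2 = 9525 - 113*61*124/2 = 9525 - 1*427366 = 9525 - 427366 = -417841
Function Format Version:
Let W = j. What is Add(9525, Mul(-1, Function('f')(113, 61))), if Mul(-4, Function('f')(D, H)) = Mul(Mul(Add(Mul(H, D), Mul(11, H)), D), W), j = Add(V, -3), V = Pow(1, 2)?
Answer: -417841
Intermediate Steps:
V = 1
j = -2 (j = Add(1, -3) = -2)
W = -2
Function('f')(D, H) = Mul(Rational(1, 2), D, Add(Mul(11, H), Mul(D, H))) (Function('f')(D, H) = Mul(Rational(-1, 4), Mul(Mul(Add(Mul(H, D), Mul(11, H)), D), -2)) = Mul(Rational(-1, 4), Mul(Mul(Add(Mul(D, H), Mul(11, H)), D), -2)) = Mul(Rational(-1, 4), Mul(Mul(Add(Mul(11, H), Mul(D, H)), D), -2)) = Mul(Rational(-1, 4), Mul(Mul(D, Add(Mul(11, H), Mul(D, H))), -2)) = Mul(Rational(-1, 4), Mul(-2, D, Add(Mul(11, H), Mul(D, H)))) = Mul(Rational(1, 2), D, Add(Mul(11, H), Mul(D, H))))
Add(9525, Mul(-1, Function('f')(113, 61))) = Add(9525, Mul(-1, Mul(Rational(1, 2), 113, 61, Add(11, 113)))) = Add(9525, Mul(-1, Mul(Rational(1, 2), 113, 61, 124))) = Add(9525, Mul(-1, 427366)) = Add(9525, -427366) = -417841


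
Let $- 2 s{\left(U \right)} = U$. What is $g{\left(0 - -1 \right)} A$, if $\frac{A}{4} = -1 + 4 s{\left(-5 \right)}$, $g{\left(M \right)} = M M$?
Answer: $36$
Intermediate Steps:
$s{\left(U \right)} = - \frac{U}{2}$
$g{\left(M \right)} = M^{2}$
$A = 36$ ($A = 4 \left(-1 + 4 \left(\left(- \frac{1}{2}\right) \left(-5\right)\right)\right) = 4 \left(-1 + 4 \cdot \frac{5}{2}\right) = 4 \left(-1 + 10\right) = 4 \cdot 9 = 36$)
$g{\left(0 - -1 \right)} A = \left(0 - -1\right)^{2} \cdot 36 = \left(0 + 1\right)^{2} \cdot 36 = 1^{2} \cdot 36 = 1 \cdot 36 = 36$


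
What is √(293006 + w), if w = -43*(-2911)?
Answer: √418179 ≈ 646.67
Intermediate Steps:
w = 125173
√(293006 + w) = √(293006 + 125173) = √418179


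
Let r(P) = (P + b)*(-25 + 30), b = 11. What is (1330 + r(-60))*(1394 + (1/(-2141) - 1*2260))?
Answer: -2011706095/2141 ≈ -9.3961e+5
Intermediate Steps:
r(P) = 55 + 5*P (r(P) = (P + 11)*(-25 + 30) = (11 + P)*5 = 55 + 5*P)
(1330 + r(-60))*(1394 + (1/(-2141) - 1*2260)) = (1330 + (55 + 5*(-60)))*(1394 + (1/(-2141) - 1*2260)) = (1330 + (55 - 300))*(1394 + (-1/2141 - 2260)) = (1330 - 245)*(1394 - 4838661/2141) = 1085*(-1854107/2141) = -2011706095/2141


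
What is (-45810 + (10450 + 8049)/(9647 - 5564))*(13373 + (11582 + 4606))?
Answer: -5528608512091/4083 ≈ -1.3541e+9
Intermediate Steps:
(-45810 + (10450 + 8049)/(9647 - 5564))*(13373 + (11582 + 4606)) = (-45810 + 18499/4083)*(13373 + 16188) = (-45810 + 18499*(1/4083))*29561 = (-45810 + 18499/4083)*29561 = -187023731/4083*29561 = -5528608512091/4083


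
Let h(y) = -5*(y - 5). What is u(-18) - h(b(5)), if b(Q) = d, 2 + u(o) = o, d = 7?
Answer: -10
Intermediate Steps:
u(o) = -2 + o
b(Q) = 7
h(y) = 25 - 5*y (h(y) = -5*(-5 + y) = 25 - 5*y)
u(-18) - h(b(5)) = (-2 - 18) - (25 - 5*7) = -20 - (25 - 35) = -20 - 1*(-10) = -20 + 10 = -10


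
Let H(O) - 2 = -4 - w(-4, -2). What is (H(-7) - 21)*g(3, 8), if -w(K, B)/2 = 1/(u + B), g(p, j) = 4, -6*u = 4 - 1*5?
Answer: -1060/11 ≈ -96.364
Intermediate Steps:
u = ⅙ (u = -(4 - 1*5)/6 = -(4 - 5)/6 = -⅙*(-1) = ⅙ ≈ 0.16667)
w(K, B) = -2/(⅙ + B)
H(O) = -34/11 (H(O) = 2 + (-4 - (-12)/(1 + 6*(-2))) = 2 + (-4 - (-12)/(1 - 12)) = 2 + (-4 - (-12)/(-11)) = 2 + (-4 - (-12)*(-1)/11) = 2 + (-4 - 1*12/11) = 2 + (-4 - 12/11) = 2 - 56/11 = -34/11)
(H(-7) - 21)*g(3, 8) = (-34/11 - 21)*4 = -265/11*4 = -1060/11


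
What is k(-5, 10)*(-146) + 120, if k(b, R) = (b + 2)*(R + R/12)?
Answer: 4865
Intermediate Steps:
k(b, R) = 13*R*(2 + b)/12 (k(b, R) = (2 + b)*(R + R*(1/12)) = (2 + b)*(R + R/12) = (2 + b)*(13*R/12) = 13*R*(2 + b)/12)
k(-5, 10)*(-146) + 120 = ((13/12)*10*(2 - 5))*(-146) + 120 = ((13/12)*10*(-3))*(-146) + 120 = -65/2*(-146) + 120 = 4745 + 120 = 4865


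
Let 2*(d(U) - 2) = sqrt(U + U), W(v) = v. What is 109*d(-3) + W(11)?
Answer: 229 + 109*I*sqrt(6)/2 ≈ 229.0 + 133.5*I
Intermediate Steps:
d(U) = 2 + sqrt(2)*sqrt(U)/2 (d(U) = 2 + sqrt(U + U)/2 = 2 + sqrt(2*U)/2 = 2 + (sqrt(2)*sqrt(U))/2 = 2 + sqrt(2)*sqrt(U)/2)
109*d(-3) + W(11) = 109*(2 + sqrt(2)*sqrt(-3)/2) + 11 = 109*(2 + sqrt(2)*(I*sqrt(3))/2) + 11 = 109*(2 + I*sqrt(6)/2) + 11 = (218 + 109*I*sqrt(6)/2) + 11 = 229 + 109*I*sqrt(6)/2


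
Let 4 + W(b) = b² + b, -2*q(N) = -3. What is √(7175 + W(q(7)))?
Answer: √28699/2 ≈ 84.704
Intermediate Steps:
q(N) = 3/2 (q(N) = -½*(-3) = 3/2)
W(b) = -4 + b + b² (W(b) = -4 + (b² + b) = -4 + (b + b²) = -4 + b + b²)
√(7175 + W(q(7))) = √(7175 + (-4 + 3/2 + (3/2)²)) = √(7175 + (-4 + 3/2 + 9/4)) = √(7175 - ¼) = √(28699/4) = √28699/2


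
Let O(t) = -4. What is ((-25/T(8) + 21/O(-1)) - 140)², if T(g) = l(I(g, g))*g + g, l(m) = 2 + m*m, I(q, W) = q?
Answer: 6065138641/287296 ≈ 21111.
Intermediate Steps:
l(m) = 2 + m²
T(g) = g + g*(2 + g²) (T(g) = (2 + g²)*g + g = g*(2 + g²) + g = g + g*(2 + g²))
((-25/T(8) + 21/O(-1)) - 140)² = ((-25*1/(8*(3 + 8²)) + 21/(-4)) - 140)² = ((-25*1/(8*(3 + 64)) + 21*(-¼)) - 140)² = ((-25/(8*67) - 21/4) - 140)² = ((-25/536 - 21/4) - 140)² = (-2839/536 - 140)² = (-77879/536)² = 6065138641/287296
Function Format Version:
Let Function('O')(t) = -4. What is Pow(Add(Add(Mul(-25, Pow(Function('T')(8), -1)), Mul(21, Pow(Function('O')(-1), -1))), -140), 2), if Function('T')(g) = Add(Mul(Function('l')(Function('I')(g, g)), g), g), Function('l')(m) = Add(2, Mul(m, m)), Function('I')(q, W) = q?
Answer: Rational(6065138641, 287296) ≈ 21111.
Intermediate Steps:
Function('l')(m) = Add(2, Pow(m, 2))
Function('T')(g) = Add(g, Mul(g, Add(2, Pow(g, 2)))) (Function('T')(g) = Add(Mul(Add(2, Pow(g, 2)), g), g) = Add(Mul(g, Add(2, Pow(g, 2))), g) = Add(g, Mul(g, Add(2, Pow(g, 2)))))
Pow(Add(Add(Mul(-25, Pow(Function('T')(8), -1)), Mul(21, Pow(Function('O')(-1), -1))), -140), 2) = Pow(Add(Add(Mul(-25, Pow(Mul(8, Add(3, Pow(8, 2))), -1)), Mul(21, Pow(-4, -1))), -140), 2) = Pow(Add(Add(Mul(-25, Pow(Mul(8, Add(3, 64)), -1)), Mul(21, Rational(-1, 4))), -140), 2) = Pow(Add(Add(Mul(-25, Pow(Mul(8, 67), -1)), Rational(-21, 4)), -140), 2) = Pow(Add(Add(Mul(-25, Pow(536, -1)), Rational(-21, 4)), -140), 2) = Pow(Add(Add(Mul(-25, Rational(1, 536)), Rational(-21, 4)), -140), 2) = Pow(Add(Add(Rational(-25, 536), Rational(-21, 4)), -140), 2) = Pow(Add(Rational(-2839, 536), -140), 2) = Pow(Rational(-77879, 536), 2) = Rational(6065138641, 287296)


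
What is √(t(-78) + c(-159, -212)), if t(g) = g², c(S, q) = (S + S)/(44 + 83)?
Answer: 5*√3923538/127 ≈ 77.984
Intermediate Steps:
c(S, q) = 2*S/127 (c(S, q) = (2*S)/127 = (2*S)*(1/127) = 2*S/127)
√(t(-78) + c(-159, -212)) = √((-78)² + (2/127)*(-159)) = √(6084 - 318/127) = √(772350/127) = 5*√3923538/127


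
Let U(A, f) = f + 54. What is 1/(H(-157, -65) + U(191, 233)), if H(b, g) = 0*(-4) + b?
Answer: 1/130 ≈ 0.0076923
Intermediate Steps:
U(A, f) = 54 + f
H(b, g) = b (H(b, g) = 0 + b = b)
1/(H(-157, -65) + U(191, 233)) = 1/(-157 + (54 + 233)) = 1/(-157 + 287) = 1/130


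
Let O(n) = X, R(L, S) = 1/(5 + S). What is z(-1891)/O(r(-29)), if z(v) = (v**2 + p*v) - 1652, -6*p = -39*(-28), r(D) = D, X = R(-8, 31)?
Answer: 141062076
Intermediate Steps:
X = 1/36 (X = 1/(5 + 31) = 1/36 ≈ 0.027778)
p = -182 (p = -(-13)*(-28)/2 = -1/6*1092 = -182)
z(v) = -1652 + v**2 - 182*v (z(v) = (v**2 - 182*v) - 1652 = -1652 + v**2 - 182*v)
O(n) = 1/36
z(-1891)/O(r(-29)) = (-1652 + (-1891)**2 - 182*(-1891))/(1/36) = (-1652 + 3575881 + 344162)*36 = 3918391*36 = 141062076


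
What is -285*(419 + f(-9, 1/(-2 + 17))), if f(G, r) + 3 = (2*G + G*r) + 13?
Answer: -116964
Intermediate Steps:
f(G, r) = 10 + 2*G + G*r (f(G, r) = -3 + ((2*G + G*r) + 13) = -3 + (13 + 2*G + G*r) = 10 + 2*G + G*r)
-285*(419 + f(-9, 1/(-2 + 17))) = -285*(419 + (10 + 2*(-9) - 9/(-2 + 17))) = -285*(419 + (10 - 18 - 9/15)) = -285*(419 + (10 - 18 - 9*1/15)) = -285*(419 + (10 - 18 - 3/5)) = -285*(419 - 43/5) = -285*2052/5 = -116964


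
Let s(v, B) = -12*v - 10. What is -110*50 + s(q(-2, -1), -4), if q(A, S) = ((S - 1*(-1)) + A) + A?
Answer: -5462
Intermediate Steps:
q(A, S) = 1 + S + 2*A (q(A, S) = ((S + 1) + A) + A = ((1 + S) + A) + A = (1 + A + S) + A = 1 + S + 2*A)
s(v, B) = -10 - 12*v
-110*50 + s(q(-2, -1), -4) = -110*50 + (-10 - 12*(1 - 1 + 2*(-2))) = -5500 + (-10 - 12*(1 - 1 - 4)) = -5500 + (-10 - 12*(-4)) = -5500 + (-10 + 48) = -5500 + 38 = -5462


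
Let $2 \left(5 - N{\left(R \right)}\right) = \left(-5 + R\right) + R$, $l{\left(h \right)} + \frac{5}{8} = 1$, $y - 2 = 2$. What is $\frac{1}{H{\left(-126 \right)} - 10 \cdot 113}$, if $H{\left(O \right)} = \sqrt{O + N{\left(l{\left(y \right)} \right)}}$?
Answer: $- \frac{9040}{10216151} - \frac{2 i \sqrt{1902}}{10216151} \approx -0.00088487 - 8.5378 \cdot 10^{-6} i$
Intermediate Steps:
$y = 4$ ($y = 2 + 2 = 4$)
$l{\left(h \right)} = \frac{3}{8}$ ($l{\left(h \right)} = - \frac{5}{8} + 1 = \frac{3}{8}$)
$N{\left(R \right)} = \frac{15}{2} - R$ ($N{\left(R \right)} = 5 - \frac{\left(-5 + R\right) + R}{2} = 5 - \frac{-5 + 2 R}{2} = 5 - \left(- \frac{5}{2} + R\right) = \frac{15}{2} - R$)
$H{\left(O \right)} = \sqrt{\frac{57}{8} + O}$ ($H{\left(O \right)} = \sqrt{O + \left(\frac{15}{2} - \frac{3}{8}\right)} = \sqrt{O + \frac{57}{8}} = \sqrt{\frac{57}{8} + O}$)
$\frac{1}{H{\left(-126 \right)} - 10 \cdot 113} = \frac{1}{\frac{\sqrt{114 + 16 \left(-126\right)}}{4} - 10 \cdot 113} = \frac{1}{\frac{\sqrt{114 - 2016}}{4} - 1130} = \frac{1}{\frac{\sqrt{-1902}}{4} - 1130} = \frac{1}{\frac{i \sqrt{1902}}{4} - 1130} = \frac{1}{-1130 + \frac{i \sqrt{1902}}{4}}$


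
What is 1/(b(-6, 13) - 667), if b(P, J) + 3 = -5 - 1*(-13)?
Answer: -1/662 ≈ -0.0015106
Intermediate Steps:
b(P, J) = 5 (b(P, J) = -3 + (-5 - 1*(-13)) = -3 + (-5 + 13) = -3 + 8 = 5)
1/(b(-6, 13) - 667) = 1/(5 - 667) = 1/(-662) = -1/662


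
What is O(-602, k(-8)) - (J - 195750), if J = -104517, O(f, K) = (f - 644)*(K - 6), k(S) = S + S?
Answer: 327679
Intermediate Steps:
k(S) = 2*S
O(f, K) = (-644 + f)*(-6 + K)
O(-602, k(-8)) - (J - 195750) = (3864 - 1288*(-8) - 6*(-602) + (2*(-8))*(-602)) - (-104517 - 195750) = (3864 - 644*(-16) + 3612 - 16*(-602)) - 1*(-300267) = (3864 + 10304 + 3612 + 9632) + 300267 = 27412 + 300267 = 327679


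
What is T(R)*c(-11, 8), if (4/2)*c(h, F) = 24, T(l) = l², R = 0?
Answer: 0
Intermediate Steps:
c(h, F) = 12 (c(h, F) = (½)*24 = 12)
T(R)*c(-11, 8) = 0²*12 = 0*12 = 0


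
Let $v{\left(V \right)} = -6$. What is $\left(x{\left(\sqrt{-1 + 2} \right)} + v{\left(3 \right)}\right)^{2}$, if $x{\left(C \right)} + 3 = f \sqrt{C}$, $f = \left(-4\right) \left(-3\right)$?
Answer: $9$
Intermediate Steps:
$f = 12$
$x{\left(C \right)} = -3 + 12 \sqrt{C}$
$\left(x{\left(\sqrt{-1 + 2} \right)} + v{\left(3 \right)}\right)^{2} = \left(\left(-3 + 12 \sqrt{\sqrt{-1 + 2}}\right) - 6\right)^{2} = \left(\left(-3 + 12 \sqrt{\sqrt{1}}\right) - 6\right)^{2} = \left(\left(-3 + 12 \sqrt{1}\right) - 6\right)^{2} = \left(\left(-3 + 12 \cdot 1\right) - 6\right)^{2} = \left(\left(-3 + 12\right) - 6\right)^{2} = \left(9 - 6\right)^{2} = 3^{2} = 9$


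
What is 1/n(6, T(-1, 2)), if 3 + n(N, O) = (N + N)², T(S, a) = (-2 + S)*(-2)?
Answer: 1/141 ≈ 0.0070922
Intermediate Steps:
T(S, a) = 4 - 2*S
n(N, O) = -3 + 4*N² (n(N, O) = -3 + (N + N)² = -3 + (2*N)² = -3 + 4*N²)
1/n(6, T(-1, 2)) = 1/(-3 + 4*6²) = 1/(-3 + 4*36) = 1/(-3 + 144) = 1/141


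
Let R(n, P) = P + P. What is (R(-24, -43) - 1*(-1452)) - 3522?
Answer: -2156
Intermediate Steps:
R(n, P) = 2*P
(R(-24, -43) - 1*(-1452)) - 3522 = (2*(-43) - 1*(-1452)) - 3522 = (-86 + 1452) - 3522 = 1366 - 3522 = -2156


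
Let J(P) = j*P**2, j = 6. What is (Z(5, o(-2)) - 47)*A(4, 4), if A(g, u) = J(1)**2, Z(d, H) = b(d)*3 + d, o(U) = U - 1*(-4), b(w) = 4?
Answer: -1080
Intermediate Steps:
o(U) = 4 + U (o(U) = U + 4 = 4 + U)
Z(d, H) = 12 + d (Z(d, H) = 4*3 + d = 12 + d)
J(P) = 6*P**2
A(g, u) = 36 (A(g, u) = (6*1**2)**2 = (6*1)**2 = 6**2 = 36)
(Z(5, o(-2)) - 47)*A(4, 4) = ((12 + 5) - 47)*36 = (17 - 47)*36 = -30*36 = -1080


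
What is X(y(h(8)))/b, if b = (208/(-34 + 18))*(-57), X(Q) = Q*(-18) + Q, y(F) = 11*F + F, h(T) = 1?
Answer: -68/247 ≈ -0.27530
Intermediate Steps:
y(F) = 12*F
X(Q) = -17*Q (X(Q) = -18*Q + Q = -17*Q)
b = 741 (b = (208/(-16))*(-57) = (208*(-1/16))*(-57) = -13*(-57) = 741)
X(y(h(8)))/b = -204/741 = -17*12*(1/741) = -204*1/741 = -68/247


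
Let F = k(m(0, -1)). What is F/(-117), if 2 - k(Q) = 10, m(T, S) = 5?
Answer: 8/117 ≈ 0.068376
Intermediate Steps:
k(Q) = -8 (k(Q) = 2 - 1*10 = 2 - 10 = -8)
F = -8
F/(-117) = -8/(-117) = -1/117*(-8) = 8/117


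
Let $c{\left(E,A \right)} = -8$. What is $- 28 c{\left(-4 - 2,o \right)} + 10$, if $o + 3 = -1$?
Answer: $234$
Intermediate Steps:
$o = -4$ ($o = -3 - 1 = -4$)
$- 28 c{\left(-4 - 2,o \right)} + 10 = \left(-28\right) \left(-8\right) + 10 = 224 + 10 = 234$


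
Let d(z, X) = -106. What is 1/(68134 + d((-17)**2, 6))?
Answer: 1/68028 ≈ 1.4700e-5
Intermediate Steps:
1/(68134 + d((-17)**2, 6)) = 1/(68134 - 106) = 1/68028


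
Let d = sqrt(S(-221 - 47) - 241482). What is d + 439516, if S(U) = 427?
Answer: 439516 + I*sqrt(241055) ≈ 4.3952e+5 + 490.97*I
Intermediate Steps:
d = I*sqrt(241055) (d = sqrt(427 - 241482) = sqrt(-241055) = I*sqrt(241055) ≈ 490.97*I)
d + 439516 = I*sqrt(241055) + 439516 = 439516 + I*sqrt(241055)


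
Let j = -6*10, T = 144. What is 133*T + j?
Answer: 19092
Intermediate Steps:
j = -60
133*T + j = 133*144 - 60 = 19152 - 60 = 19092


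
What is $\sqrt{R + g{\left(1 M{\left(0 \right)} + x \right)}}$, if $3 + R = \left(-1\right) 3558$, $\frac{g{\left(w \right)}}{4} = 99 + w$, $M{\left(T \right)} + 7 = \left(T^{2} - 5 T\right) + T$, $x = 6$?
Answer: $i \sqrt{3169} \approx 56.294 i$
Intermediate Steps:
$M{\left(T \right)} = -7 + T^{2} - 4 T$ ($M{\left(T \right)} = -7 + \left(\left(T^{2} - 5 T\right) + T\right) = -7 + \left(T^{2} - 4 T\right) = -7 + T^{2} - 4 T$)
$g{\left(w \right)} = 396 + 4 w$ ($g{\left(w \right)} = 4 \left(99 + w\right) = 396 + 4 w$)
$R = -3561$ ($R = -3 - 3558 = -3561$)
$\sqrt{R + g{\left(1 M{\left(0 \right)} + x \right)}} = \sqrt{-3561 + \left(396 + 4 \left(1 \left(-7 + 0^{2} - 0\right) + 6\right)\right)} = \sqrt{-3561 + \left(396 + 4 \left(1 \left(-7 + 0 + 0\right) + 6\right)\right)} = \sqrt{-3561 + \left(396 + 4 \left(1 \left(-7\right) + 6\right)\right)} = \sqrt{-3561 + \left(396 + 4 \left(-7 + 6\right)\right)} = \sqrt{-3561 + \left(396 + 4 \left(-1\right)\right)} = \sqrt{-3561 + \left(396 - 4\right)} = \sqrt{-3561 + 392} = \sqrt{-3169} = i \sqrt{3169}$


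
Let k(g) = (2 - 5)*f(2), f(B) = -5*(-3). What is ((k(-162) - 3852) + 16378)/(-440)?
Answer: -12481/440 ≈ -28.366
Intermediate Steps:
f(B) = 15
k(g) = -45 (k(g) = (2 - 5)*15 = -3*15 = -45)
((k(-162) - 3852) + 16378)/(-440) = ((-45 - 3852) + 16378)/(-440) = (-3897 + 16378)*(-1/440) = 12481*(-1/440) = -12481/440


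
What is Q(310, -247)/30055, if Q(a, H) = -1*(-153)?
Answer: 153/30055 ≈ 0.0050907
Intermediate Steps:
Q(a, H) = 153
Q(310, -247)/30055 = 153/30055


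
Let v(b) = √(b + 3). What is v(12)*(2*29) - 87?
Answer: -87 + 58*√15 ≈ 137.63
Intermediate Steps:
v(b) = √(3 + b)
v(12)*(2*29) - 87 = √(3 + 12)*(2*29) - 87 = √15*58 - 87 = 58*√15 - 87 = -87 + 58*√15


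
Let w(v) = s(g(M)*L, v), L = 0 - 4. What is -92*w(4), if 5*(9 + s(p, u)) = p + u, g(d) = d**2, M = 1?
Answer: 828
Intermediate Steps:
L = -4
s(p, u) = -9 + p/5 + u/5 (s(p, u) = -9 + (p + u)/5 = -9 + (p/5 + u/5) = -9 + p/5 + u/5)
w(v) = -49/5 + v/5 (w(v) = -9 + (1**2*(-4))/5 + v/5 = -9 + (1*(-4))/5 + v/5 = -9 + (1/5)*(-4) + v/5 = -9 - 4/5 + v/5 = -49/5 + v/5)
-92*w(4) = -92*(-49/5 + (1/5)*4) = -92*(-49/5 + 4/5) = -92*(-9) = 828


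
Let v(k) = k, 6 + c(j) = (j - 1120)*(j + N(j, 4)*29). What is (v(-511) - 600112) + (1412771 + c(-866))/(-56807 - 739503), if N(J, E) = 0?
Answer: -478285233771/796310 ≈ -6.0063e+5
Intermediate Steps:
c(j) = -6 + j*(-1120 + j) (c(j) = -6 + (j - 1120)*(j + 0*29) = -6 + (-1120 + j)*(j + 0) = -6 + (-1120 + j)*j = -6 + j*(-1120 + j))
(v(-511) - 600112) + (1412771 + c(-866))/(-56807 - 739503) = (-511 - 600112) + (1412771 + (-6 + (-866)² - 1120*(-866)))/(-56807 - 739503) = -600623 + (1412771 + (-6 + 749956 + 969920))/(-796310) = -600623 + (1412771 + 1719870)*(-1/796310) = -600623 + 3132641*(-1/796310) = -600623 - 3132641/796310 = -478285233771/796310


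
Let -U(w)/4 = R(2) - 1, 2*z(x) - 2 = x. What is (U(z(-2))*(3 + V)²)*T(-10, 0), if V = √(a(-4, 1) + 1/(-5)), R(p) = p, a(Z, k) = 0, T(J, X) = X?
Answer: 0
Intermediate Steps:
z(x) = 1 + x/2
U(w) = -4 (U(w) = -4*(2 - 1) = -4*1 = -4)
V = I*√5/5 (V = √(0 + 1/(-5)) = √(0 - ⅕) = √(-⅕) = I*√5/5 ≈ 0.44721*I)
(U(z(-2))*(3 + V)²)*T(-10, 0) = -4*(3 + I*√5/5)²*0 = 0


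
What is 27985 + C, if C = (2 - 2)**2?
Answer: 27985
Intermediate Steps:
C = 0 (C = 0**2 = 0)
27985 + C = 27985 + 0 = 27985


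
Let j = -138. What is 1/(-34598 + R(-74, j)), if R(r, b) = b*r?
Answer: -1/24386 ≈ -4.1007e-5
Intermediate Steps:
1/(-34598 + R(-74, j)) = 1/(-34598 - 138*(-74)) = 1/(-34598 + 10212) = 1/(-24386) = -1/24386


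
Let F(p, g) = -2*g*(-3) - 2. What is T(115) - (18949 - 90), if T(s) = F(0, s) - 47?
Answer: -18218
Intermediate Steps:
F(p, g) = -2 + 6*g (F(p, g) = -(-6)*g - 2 = 6*g - 2 = -2 + 6*g)
T(s) = -49 + 6*s (T(s) = (-2 + 6*s) - 47 = -49 + 6*s)
T(115) - (18949 - 90) = (-49 + 6*115) - (18949 - 90) = (-49 + 690) - 1*18859 = 641 - 18859 = -18218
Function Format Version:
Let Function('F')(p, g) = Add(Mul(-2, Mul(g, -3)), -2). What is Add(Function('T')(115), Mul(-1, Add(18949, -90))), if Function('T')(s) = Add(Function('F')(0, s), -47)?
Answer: -18218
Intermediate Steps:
Function('F')(p, g) = Add(-2, Mul(6, g)) (Function('F')(p, g) = Add(Mul(-2, Mul(-3, g)), -2) = Add(Mul(6, g), -2) = Add(-2, Mul(6, g)))
Function('T')(s) = Add(-49, Mul(6, s)) (Function('T')(s) = Add(Add(-2, Mul(6, s)), -47) = Add(-49, Mul(6, s)))
Add(Function('T')(115), Mul(-1, Add(18949, -90))) = Add(Add(-49, Mul(6, 115)), Mul(-1, Add(18949, -90))) = Add(Add(-49, 690), Mul(-1, 18859)) = Add(641, -18859) = -18218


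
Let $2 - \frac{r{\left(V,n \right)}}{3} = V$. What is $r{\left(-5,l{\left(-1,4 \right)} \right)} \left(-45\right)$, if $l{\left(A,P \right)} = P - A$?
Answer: $-945$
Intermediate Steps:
$r{\left(V,n \right)} = 6 - 3 V$
$r{\left(-5,l{\left(-1,4 \right)} \right)} \left(-45\right) = \left(6 - -15\right) \left(-45\right) = \left(6 + 15\right) \left(-45\right) = 21 \left(-45\right) = -945$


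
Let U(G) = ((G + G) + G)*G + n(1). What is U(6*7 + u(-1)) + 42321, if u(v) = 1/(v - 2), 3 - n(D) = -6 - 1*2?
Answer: 142621/3 ≈ 47540.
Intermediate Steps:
n(D) = 11 (n(D) = 3 - (-6 - 1*2) = 3 - (-6 - 2) = 3 - 1*(-8) = 3 + 8 = 11)
u(v) = 1/(-2 + v)
U(G) = 11 + 3*G² (U(G) = ((G + G) + G)*G + 11 = (2*G + G)*G + 11 = (3*G)*G + 11 = 3*G² + 11 = 11 + 3*G²)
U(6*7 + u(-1)) + 42321 = (11 + 3*(6*7 + 1/(-2 - 1))²) + 42321 = (11 + 3*(42 + 1/(-3))²) + 42321 = (11 + 3*(42 - ⅓)²) + 42321 = (11 + 3*(125/3)²) + 42321 = (11 + 3*(15625/9)) + 42321 = (11 + 15625/3) + 42321 = 15658/3 + 42321 = 142621/3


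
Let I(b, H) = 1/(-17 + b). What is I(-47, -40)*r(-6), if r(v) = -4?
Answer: 1/16 ≈ 0.062500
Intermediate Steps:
I(-47, -40)*r(-6) = -4/(-17 - 47) = -4/(-64) = -1/64*(-4) = 1/16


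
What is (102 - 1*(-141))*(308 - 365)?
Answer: -13851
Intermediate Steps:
(102 - 1*(-141))*(308 - 365) = (102 + 141)*(-57) = 243*(-57) = -13851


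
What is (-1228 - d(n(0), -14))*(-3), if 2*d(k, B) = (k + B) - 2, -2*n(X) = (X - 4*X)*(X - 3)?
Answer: 3660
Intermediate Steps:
n(X) = 3*X*(-3 + X)/2 (n(X) = -(X - 4*X)*(X - 3)/2 = -(-3*X)*(-3 + X)/2 = -(-3)*X*(-3 + X)/2 = 3*X*(-3 + X)/2)
d(k, B) = -1 + B/2 + k/2 (d(k, B) = ((k + B) - 2)/2 = ((B + k) - 2)/2 = (-2 + B + k)/2 = -1 + B/2 + k/2)
(-1228 - d(n(0), -14))*(-3) = (-1228 - (-1 + (1/2)*(-14) + ((3/2)*0*(-3 + 0))/2))*(-3) = (-1228 - (-1 - 7 + ((3/2)*0*(-3))/2))*(-3) = (-1228 - (-1 - 7 + (1/2)*0))*(-3) = (-1228 - (-1 - 7 + 0))*(-3) = (-1228 - 1*(-8))*(-3) = (-1228 + 8)*(-3) = -1220*(-3) = 3660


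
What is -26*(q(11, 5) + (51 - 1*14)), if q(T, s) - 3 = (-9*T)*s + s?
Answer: 11700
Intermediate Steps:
q(T, s) = 3 + s - 9*T*s (q(T, s) = 3 + ((-9*T)*s + s) = 3 + (-9*T*s + s) = 3 + (s - 9*T*s) = 3 + s - 9*T*s)
-26*(q(11, 5) + (51 - 1*14)) = -26*((3 + 5 - 9*11*5) + (51 - 1*14)) = -26*((3 + 5 - 495) + (51 - 14)) = -26*(-487 + 37) = -26*(-450) = 11700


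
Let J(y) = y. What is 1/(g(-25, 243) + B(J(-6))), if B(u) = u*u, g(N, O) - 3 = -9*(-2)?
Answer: 1/57 ≈ 0.017544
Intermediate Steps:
g(N, O) = 21 (g(N, O) = 3 - 9*(-2) = 3 + 18 = 21)
B(u) = u**2
1/(g(-25, 243) + B(J(-6))) = 1/(21 + (-6)**2) = 1/(21 + 36) = 1/57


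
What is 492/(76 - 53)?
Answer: 492/23 ≈ 21.391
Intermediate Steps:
492/(76 - 53) = 492/23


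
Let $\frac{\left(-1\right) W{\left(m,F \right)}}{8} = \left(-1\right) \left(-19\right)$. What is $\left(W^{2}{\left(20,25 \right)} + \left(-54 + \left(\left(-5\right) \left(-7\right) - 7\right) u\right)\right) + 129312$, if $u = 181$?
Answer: $157430$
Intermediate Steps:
$W{\left(m,F \right)} = -152$ ($W{\left(m,F \right)} = - 8 \left(\left(-1\right) \left(-19\right)\right) = \left(-8\right) 19 = -152$)
$\left(W^{2}{\left(20,25 \right)} + \left(-54 + \left(\left(-5\right) \left(-7\right) - 7\right) u\right)\right) + 129312 = \left(\left(-152\right)^{2} - \left(54 - \left(\left(-5\right) \left(-7\right) - 7\right) 181\right)\right) + 129312 = \left(23104 - \left(54 - \left(35 - 7\right) 181\right)\right) + 129312 = \left(23104 + \left(-54 + 28 \cdot 181\right)\right) + 129312 = \left(23104 + \left(-54 + 5068\right)\right) + 129312 = \left(23104 + 5014\right) + 129312 = 28118 + 129312 = 157430$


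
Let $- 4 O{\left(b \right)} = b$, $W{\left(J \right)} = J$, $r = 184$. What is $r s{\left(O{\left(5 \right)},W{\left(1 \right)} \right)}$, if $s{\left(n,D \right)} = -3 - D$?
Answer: $-736$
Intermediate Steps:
$O{\left(b \right)} = - \frac{b}{4}$
$r s{\left(O{\left(5 \right)},W{\left(1 \right)} \right)} = 184 \left(-3 - 1\right) = 184 \left(-4\right) = -736$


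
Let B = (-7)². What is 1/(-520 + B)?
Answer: -1/471 ≈ -0.0021231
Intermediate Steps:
B = 49
1/(-520 + B) = 1/(-520 + 49) = 1/(-471) = -1/471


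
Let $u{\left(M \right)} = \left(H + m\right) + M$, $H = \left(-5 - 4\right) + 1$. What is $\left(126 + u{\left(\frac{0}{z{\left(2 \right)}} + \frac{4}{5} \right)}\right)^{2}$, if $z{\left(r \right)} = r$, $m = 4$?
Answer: $\frac{376996}{25} \approx 15080.0$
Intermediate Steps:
$H = -8$ ($H = -9 + 1 = -8$)
$u{\left(M \right)} = -4 + M$ ($u{\left(M \right)} = \left(-8 + 4\right) + M = -4 + M$)
$\left(126 + u{\left(\frac{0}{z{\left(2 \right)}} + \frac{4}{5} \right)}\right)^{2} = \left(126 + \left(-4 + \left(\frac{0}{2} + \frac{4}{5}\right)\right)\right)^{2} = \left(126 + \left(-4 + \left(0 \cdot \frac{1}{2} + 4 \cdot \frac{1}{5}\right)\right)\right)^{2} = \left(126 + \left(-4 + \left(0 + \frac{4}{5}\right)\right)\right)^{2} = \left(126 + \left(-4 + \frac{4}{5}\right)\right)^{2} = \left(126 - \frac{16}{5}\right)^{2} = \left(\frac{614}{5}\right)^{2} = \frac{376996}{25}$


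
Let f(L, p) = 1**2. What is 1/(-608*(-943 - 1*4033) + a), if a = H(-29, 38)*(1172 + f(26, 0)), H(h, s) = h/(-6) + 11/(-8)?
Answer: 8/24235717 ≈ 3.3009e-7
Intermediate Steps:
f(L, p) = 1
H(h, s) = -11/8 - h/6 (H(h, s) = h*(-1/6) + 11*(-1/8) = -h/6 - 11/8 = -11/8 - h/6)
a = 32453/8 (a = (-11/8 - 1/6*(-29))*(1172 + 1) = (-11/8 + 29/6)*1173 = (83/24)*1173 = 32453/8 ≈ 4056.6)
1/(-608*(-943 - 1*4033) + a) = 1/(-608*(-943 - 1*4033) + 32453/8) = 1/(-608*(-943 - 4033) + 32453/8) = 1/(-608*(-4976) + 32453/8) = 1/(3025408 + 32453/8) = 1/(24235717/8) = 8/24235717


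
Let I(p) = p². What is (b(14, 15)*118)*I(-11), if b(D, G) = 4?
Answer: 57112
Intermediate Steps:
(b(14, 15)*118)*I(-11) = (4*118)*(-11)² = 472*121 = 57112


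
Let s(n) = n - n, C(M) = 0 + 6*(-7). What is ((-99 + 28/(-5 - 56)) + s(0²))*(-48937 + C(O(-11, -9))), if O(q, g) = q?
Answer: 297155593/61 ≈ 4.8714e+6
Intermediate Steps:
C(M) = -42 (C(M) = 0 - 42 = -42)
s(n) = 0
((-99 + 28/(-5 - 56)) + s(0²))*(-48937 + C(O(-11, -9))) = ((-99 + 28/(-5 - 56)) + 0)*(-48937 - 42) = ((-99 + 28/(-61)) + 0)*(-48979) = ((-99 + 28*(-1/61)) + 0)*(-48979) = ((-99 - 28/61) + 0)*(-48979) = (-6067/61 + 0)*(-48979) = -6067/61*(-48979) = 297155593/61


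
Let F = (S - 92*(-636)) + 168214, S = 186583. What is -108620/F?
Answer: -108620/413309 ≈ -0.26281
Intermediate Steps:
F = 413309 (F = (186583 - 92*(-636)) + 168214 = (186583 + 58512) + 168214 = 245095 + 168214 = 413309)
-108620/F = -108620/413309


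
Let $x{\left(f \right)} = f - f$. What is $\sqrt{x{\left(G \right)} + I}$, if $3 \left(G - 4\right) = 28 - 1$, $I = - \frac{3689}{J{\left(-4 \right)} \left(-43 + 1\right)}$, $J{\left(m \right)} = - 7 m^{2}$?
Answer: $\frac{i \sqrt{22134}}{168} \approx 0.88557 i$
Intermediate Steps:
$I = - \frac{527}{672}$ ($I = - \frac{3689}{- 7 \left(-4\right)^{2} \left(-43 + 1\right)} = - \frac{3689}{\left(-7\right) 16 \left(-42\right)} = - \frac{3689}{\left(-112\right) \left(-42\right)} = - \frac{3689}{4704} = \left(-3689\right) \frac{1}{4704} = - \frac{527}{672} \approx -0.78423$)
$G = 13$ ($G = 4 + \frac{28 - 1}{3} = 4 + \frac{1}{3} \cdot 27 = 4 + 9 = 13$)
$x{\left(f \right)} = 0$
$\sqrt{x{\left(G \right)} + I} = \sqrt{0 - \frac{527}{672}} = \sqrt{- \frac{527}{672}} = \frac{i \sqrt{22134}}{168}$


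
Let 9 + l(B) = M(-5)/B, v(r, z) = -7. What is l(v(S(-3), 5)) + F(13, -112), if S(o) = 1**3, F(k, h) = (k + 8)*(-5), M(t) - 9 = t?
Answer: -802/7 ≈ -114.57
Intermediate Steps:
M(t) = 9 + t
F(k, h) = -40 - 5*k (F(k, h) = (8 + k)*(-5) = -40 - 5*k)
S(o) = 1
l(B) = -9 + 4/B (l(B) = -9 + (9 - 5)/B = -9 + 4/B)
l(v(S(-3), 5)) + F(13, -112) = (-9 + 4/(-7)) + (-40 - 5*13) = (-9 + 4*(-1/7)) + (-40 - 65) = (-9 - 4/7) - 105 = -67/7 - 105 = -802/7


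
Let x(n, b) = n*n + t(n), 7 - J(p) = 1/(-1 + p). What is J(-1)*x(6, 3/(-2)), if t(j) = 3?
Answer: 585/2 ≈ 292.50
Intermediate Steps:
J(p) = 7 - 1/(-1 + p)
x(n, b) = 3 + n² (x(n, b) = n*n + 3 = n² + 3 = 3 + n²)
J(-1)*x(6, 3/(-2)) = ((-8 + 7*(-1))/(-1 - 1))*(3 + 6²) = ((-8 - 7)/(-2))*(3 + 36) = -½*(-15)*39 = (15/2)*39 = 585/2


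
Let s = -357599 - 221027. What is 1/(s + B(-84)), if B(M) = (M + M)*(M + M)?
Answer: -1/550402 ≈ -1.8169e-6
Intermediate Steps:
s = -578626
B(M) = 4*M**2 (B(M) = (2*M)*(2*M) = 4*M**2)
1/(s + B(-84)) = 1/(-578626 + 4*(-84)**2) = 1/(-578626 + 4*7056) = 1/(-578626 + 28224) = 1/(-550402) = -1/550402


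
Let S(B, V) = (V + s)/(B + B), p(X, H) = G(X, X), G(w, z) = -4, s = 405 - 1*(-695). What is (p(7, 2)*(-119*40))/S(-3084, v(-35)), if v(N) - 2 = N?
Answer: -117438720/1067 ≈ -1.1006e+5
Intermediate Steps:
s = 1100 (s = 405 + 695 = 1100)
p(X, H) = -4
v(N) = 2 + N
S(B, V) = (1100 + V)/(2*B) (S(B, V) = (V + 1100)/(B + B) = (1100 + V)/((2*B)) = (1100 + V)*(1/(2*B)) = (1100 + V)/(2*B))
(p(7, 2)*(-119*40))/S(-3084, v(-35)) = (-(-476)*40)/(((½)*(1100 + (2 - 35))/(-3084))) = (-4*(-4760))/(((½)*(-1/3084)*(1100 - 33))) = 19040/(((½)*(-1/3084)*1067)) = 19040/(-1067/6168) = 19040*(-6168/1067) = -117438720/1067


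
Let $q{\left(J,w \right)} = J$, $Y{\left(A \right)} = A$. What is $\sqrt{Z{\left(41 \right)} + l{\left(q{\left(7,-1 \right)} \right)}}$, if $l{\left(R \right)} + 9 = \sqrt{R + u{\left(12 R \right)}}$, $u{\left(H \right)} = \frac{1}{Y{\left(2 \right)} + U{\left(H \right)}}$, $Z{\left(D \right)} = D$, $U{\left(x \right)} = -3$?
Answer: $\sqrt{32 + \sqrt{6}} \approx 5.8694$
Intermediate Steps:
$u{\left(H \right)} = -1$ ($u{\left(H \right)} = \frac{1}{2 - 3} = \frac{1}{-1} = -1$)
$l{\left(R \right)} = -9 + \sqrt{-1 + R}$ ($l{\left(R \right)} = -9 + \sqrt{R - 1} = -9 + \sqrt{-1 + R}$)
$\sqrt{Z{\left(41 \right)} + l{\left(q{\left(7,-1 \right)} \right)}} = \sqrt{41 - \left(9 - \sqrt{-1 + 7}\right)} = \sqrt{41 - \left(9 - \sqrt{6}\right)} = \sqrt{32 + \sqrt{6}}$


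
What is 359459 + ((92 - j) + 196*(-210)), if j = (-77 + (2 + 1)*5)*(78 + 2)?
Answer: 323351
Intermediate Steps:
j = -4960 (j = (-77 + 3*5)*80 = (-77 + 15)*80 = -62*80 = -4960)
359459 + ((92 - j) + 196*(-210)) = 359459 + ((92 - 1*(-4960)) + 196*(-210)) = 359459 + ((92 + 4960) - 41160) = 359459 + (5052 - 41160) = 359459 - 36108 = 323351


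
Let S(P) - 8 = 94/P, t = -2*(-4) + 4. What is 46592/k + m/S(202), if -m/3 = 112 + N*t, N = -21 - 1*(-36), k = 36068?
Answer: -262609684/2569845 ≈ -102.19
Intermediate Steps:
t = 12 (t = 8 + 4 = 12)
S(P) = 8 + 94/P
N = 15 (N = -21 + 36 = 15)
m = -876 (m = -3*(112 + 15*12) = -3*(112 + 180) = -3*292 = -876)
46592/k + m/S(202) = 46592/36068 - 876/(8 + 94/202) = 46592*(1/36068) - 876/(8 + 94*(1/202)) = 11648/9017 - 876/(8 + 47/101) = 11648/9017 - 876/855/101 = 11648/9017 - 876*101/855 = 11648/9017 - 29492/285 = -262609684/2569845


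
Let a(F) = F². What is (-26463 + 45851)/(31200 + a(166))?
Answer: 131/397 ≈ 0.32997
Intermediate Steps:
(-26463 + 45851)/(31200 + a(166)) = (-26463 + 45851)/(31200 + 166²) = 19388/(31200 + 27556) = 19388/58756 = 19388*(1/58756) = 131/397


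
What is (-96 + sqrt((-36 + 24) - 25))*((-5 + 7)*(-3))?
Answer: 576 - 6*I*sqrt(37) ≈ 576.0 - 36.497*I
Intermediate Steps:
(-96 + sqrt((-36 + 24) - 25))*((-5 + 7)*(-3)) = (-96 + sqrt(-12 - 25))*(2*(-3)) = (-96 + sqrt(-37))*(-6) = (-96 + I*sqrt(37))*(-6) = 576 - 6*I*sqrt(37)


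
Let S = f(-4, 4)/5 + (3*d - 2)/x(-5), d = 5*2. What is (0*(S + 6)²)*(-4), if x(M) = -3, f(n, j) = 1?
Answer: 0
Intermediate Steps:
d = 10
S = -137/15 (S = 1/5 + (3*10 - 2)/(-3) = 1*(⅕) + (30 - 2)*(-⅓) = ⅕ + 28*(-⅓) = ⅕ - 28/3 = -137/15 ≈ -9.1333)
(0*(S + 6)²)*(-4) = (0*(-137/15 + 6)²)*(-4) = (0*(-47/15)²)*(-4) = (0*(2209/225))*(-4) = 0*(-4) = 0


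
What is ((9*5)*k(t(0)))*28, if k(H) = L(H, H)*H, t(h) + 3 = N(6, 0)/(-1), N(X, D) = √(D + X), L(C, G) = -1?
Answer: 3780 + 1260*√6 ≈ 6866.4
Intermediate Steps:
t(h) = -3 - √6 (t(h) = -3 + √(0 + 6)/(-1) = -3 + √6*(-1) = -3 - √6)
k(H) = -H
((9*5)*k(t(0)))*28 = ((9*5)*(-(-3 - √6)))*28 = (45*(3 + √6))*28 = (135 + 45*√6)*28 = 3780 + 1260*√6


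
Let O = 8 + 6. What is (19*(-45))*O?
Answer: -11970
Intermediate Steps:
O = 14
(19*(-45))*O = (19*(-45))*14 = -855*14 = -11970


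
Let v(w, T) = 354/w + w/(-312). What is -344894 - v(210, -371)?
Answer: -627708923/1820 ≈ -3.4490e+5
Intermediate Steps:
v(w, T) = 354/w - w/312 (v(w, T) = 354/w + w*(-1/312) = 354/w - w/312)
-344894 - v(210, -371) = -344894 - (354/210 - 1/312*210) = -344894 - (354*(1/210) - 35/52) = -344894 - (59/35 - 35/52) = -344894 - 1*1843/1820 = -344894 - 1843/1820 = -627708923/1820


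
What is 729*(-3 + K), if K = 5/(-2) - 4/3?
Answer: -9963/2 ≈ -4981.5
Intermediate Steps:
K = -23/6 (K = 5*(-½) - 4*⅓ = -5/2 - 4/3 = -23/6 ≈ -3.8333)
729*(-3 + K) = 729*(-3 - 23/6) = 729*(-41/6) = -9963/2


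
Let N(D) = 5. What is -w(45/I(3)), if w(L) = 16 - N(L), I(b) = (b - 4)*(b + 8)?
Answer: -11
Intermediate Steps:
I(b) = (-4 + b)*(8 + b)
w(L) = 11 (w(L) = 16 - 1*5 = 16 - 5 = 11)
-w(45/I(3)) = -1*11 = -11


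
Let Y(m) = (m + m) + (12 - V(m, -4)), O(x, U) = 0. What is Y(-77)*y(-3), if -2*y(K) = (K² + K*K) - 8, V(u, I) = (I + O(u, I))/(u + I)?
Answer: 57530/81 ≈ 710.25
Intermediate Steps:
V(u, I) = I/(I + u) (V(u, I) = (I + 0)/(u + I) = I/(I + u))
y(K) = 4 - K² (y(K) = -((K² + K*K) - 8)/2 = -((K² + K²) - 8)/2 = -(2*K² - 8)/2 = -(-8 + 2*K²)/2 = 4 - K²)
Y(m) = 12 + 2*m + 4/(-4 + m) (Y(m) = (m + m) + (12 - (-4)/(-4 + m)) = 2*m + (12 + 4/(-4 + m)) = 12 + 2*m + 4/(-4 + m))
Y(-77)*y(-3) = (2*(2 + (-4 - 77)*(6 - 77))/(-4 - 77))*(4 - 1*(-3)²) = (2*(2 - 81*(-71))/(-81))*(4 - 1*9) = (2*(-1/81)*(2 + 5751))*(4 - 9) = (2*(-1/81)*5753)*(-5) = -11506/81*(-5) = 57530/81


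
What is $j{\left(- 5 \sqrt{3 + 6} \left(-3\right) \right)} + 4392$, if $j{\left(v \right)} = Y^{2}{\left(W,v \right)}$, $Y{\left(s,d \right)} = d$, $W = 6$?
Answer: $6417$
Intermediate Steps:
$j{\left(v \right)} = v^{2}$
$j{\left(- 5 \sqrt{3 + 6} \left(-3\right) \right)} + 4392 = \left(- 5 \sqrt{3 + 6} \left(-3\right)\right)^{2} + 4392 = \left(- 5 \sqrt{9} \left(-3\right)\right)^{2} + 4392 = \left(\left(-5\right) 3 \left(-3\right)\right)^{2} + 4392 = \left(\left(-15\right) \left(-3\right)\right)^{2} + 4392 = 45^{2} + 4392 = 2025 + 4392 = 6417$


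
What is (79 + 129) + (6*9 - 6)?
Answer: 256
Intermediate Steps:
(79 + 129) + (6*9 - 6) = 208 + (54 - 6) = 208 + 48 = 256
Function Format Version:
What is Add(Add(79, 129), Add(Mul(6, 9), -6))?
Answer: 256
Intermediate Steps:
Add(Add(79, 129), Add(Mul(6, 9), -6)) = Add(208, Add(54, -6)) = Add(208, 48) = 256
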